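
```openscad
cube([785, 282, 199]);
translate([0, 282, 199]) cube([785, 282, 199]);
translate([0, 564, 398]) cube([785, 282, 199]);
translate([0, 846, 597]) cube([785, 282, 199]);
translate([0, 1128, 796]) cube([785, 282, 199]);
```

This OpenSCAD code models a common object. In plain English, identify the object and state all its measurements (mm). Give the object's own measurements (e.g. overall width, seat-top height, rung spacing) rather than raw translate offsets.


A straight staircase of 5 solid steps. Each step is 785 mm wide (x), 282 mm deep (y, the going) and 199 mm tall (the rise). The first step rests on the floor; each subsequent step sits one going further in +y and one rise higher in +z, directly behind and above the previous step with no overlap.


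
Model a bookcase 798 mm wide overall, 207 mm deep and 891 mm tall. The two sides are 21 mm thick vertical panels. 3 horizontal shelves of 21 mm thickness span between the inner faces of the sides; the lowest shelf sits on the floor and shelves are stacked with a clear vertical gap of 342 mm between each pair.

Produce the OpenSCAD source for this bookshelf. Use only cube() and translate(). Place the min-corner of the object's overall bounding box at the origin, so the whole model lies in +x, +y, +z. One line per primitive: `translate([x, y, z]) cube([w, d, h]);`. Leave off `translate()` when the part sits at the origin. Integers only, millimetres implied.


cube([21, 207, 891]);
translate([777, 0, 0]) cube([21, 207, 891]);
translate([21, 0, 0]) cube([756, 207, 21]);
translate([21, 0, 363]) cube([756, 207, 21]);
translate([21, 0, 726]) cube([756, 207, 21]);


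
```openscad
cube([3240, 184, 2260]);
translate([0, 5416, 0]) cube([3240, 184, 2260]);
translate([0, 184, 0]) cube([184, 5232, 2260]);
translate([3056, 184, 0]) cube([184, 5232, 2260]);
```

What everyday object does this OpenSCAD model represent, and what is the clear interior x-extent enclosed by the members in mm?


A house (or room) frame. The interior width is 2872 mm.

Four 2260 mm walls enclosing a rectangle with no floor or roof — a room or house frame. Outside width is 3240 mm and wall thickness is 184 mm, so the interior width is 3240 − 2 × 184 = 2872 mm.


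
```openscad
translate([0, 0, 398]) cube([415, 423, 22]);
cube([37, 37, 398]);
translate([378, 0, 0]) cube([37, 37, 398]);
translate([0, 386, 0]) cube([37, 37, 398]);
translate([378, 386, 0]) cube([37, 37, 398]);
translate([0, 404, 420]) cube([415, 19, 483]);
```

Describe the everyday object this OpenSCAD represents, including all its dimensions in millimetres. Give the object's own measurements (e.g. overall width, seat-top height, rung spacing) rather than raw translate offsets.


A chair. The seat is a 415×423×22 mm slab with its top at z = 420 mm, on four 37×37 mm corner legs (flush with the seat edges, standing on z = 0). A flat backrest 19 mm thick, 483 mm tall, spans the full seat width and rises from the seat top along its +y edge, rear face flush with the rear of the seat.


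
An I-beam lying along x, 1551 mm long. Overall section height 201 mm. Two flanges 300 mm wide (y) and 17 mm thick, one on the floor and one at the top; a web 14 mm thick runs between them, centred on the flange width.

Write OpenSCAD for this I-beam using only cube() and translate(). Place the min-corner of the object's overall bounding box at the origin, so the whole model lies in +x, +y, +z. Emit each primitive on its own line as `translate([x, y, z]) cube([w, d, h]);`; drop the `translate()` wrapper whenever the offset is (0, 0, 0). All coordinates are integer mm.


cube([1551, 300, 17]);
translate([0, 143, 17]) cube([1551, 14, 167]);
translate([0, 0, 184]) cube([1551, 300, 17]);


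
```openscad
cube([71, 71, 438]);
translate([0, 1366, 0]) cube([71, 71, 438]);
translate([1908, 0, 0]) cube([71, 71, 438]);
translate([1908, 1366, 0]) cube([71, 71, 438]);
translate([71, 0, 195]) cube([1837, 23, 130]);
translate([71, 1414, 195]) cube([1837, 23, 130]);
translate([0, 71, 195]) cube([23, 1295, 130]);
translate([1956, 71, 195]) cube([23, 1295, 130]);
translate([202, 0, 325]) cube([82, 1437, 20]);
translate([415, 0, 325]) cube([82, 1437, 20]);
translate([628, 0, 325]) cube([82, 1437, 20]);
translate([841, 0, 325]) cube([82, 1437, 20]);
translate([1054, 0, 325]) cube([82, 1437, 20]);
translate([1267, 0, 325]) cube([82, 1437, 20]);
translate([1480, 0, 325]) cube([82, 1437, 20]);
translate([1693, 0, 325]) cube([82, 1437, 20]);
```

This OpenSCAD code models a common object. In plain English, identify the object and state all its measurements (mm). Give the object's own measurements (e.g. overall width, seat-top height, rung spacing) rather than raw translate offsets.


A bed frame 1979 mm long (x) by 1437 mm wide (y). Four 71×71 mm corner posts, 438 mm tall, at the corners of the footprint. Four rails of 23 mm thickness and 130 mm height run between adjacent posts with their undersides at z = 195 mm, their outer faces flush with the outside of the frame (the two x-running rails run between the posts' inner faces; the two y-running rails run between the posts' inner faces). 8 slats, each 82 mm wide (x) and 20 mm thick, lie across the top of the two x-running rails, running the full 1437 mm width of the frame in y; along x they sit between the end posts with a 131 mm gap after the −x posts and between neighbouring slats, leaving 133 mm before the +x posts.


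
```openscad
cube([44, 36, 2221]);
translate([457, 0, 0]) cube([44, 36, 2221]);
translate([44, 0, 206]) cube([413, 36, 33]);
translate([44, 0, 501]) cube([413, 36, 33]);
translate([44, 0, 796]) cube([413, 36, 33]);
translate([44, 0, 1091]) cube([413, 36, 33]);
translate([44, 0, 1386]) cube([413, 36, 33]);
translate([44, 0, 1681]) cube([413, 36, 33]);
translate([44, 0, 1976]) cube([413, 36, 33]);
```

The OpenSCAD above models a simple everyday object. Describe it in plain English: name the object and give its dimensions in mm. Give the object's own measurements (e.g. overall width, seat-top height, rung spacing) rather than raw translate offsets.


A straight ladder. Two 44×36 mm vertical rails, 2221 mm tall, stand 501 mm apart (outside-to-outside) with their front faces coplanar on the −y side. 7 rungs, each 36 mm deep and 33 mm tall, span between the inner faces of the rails, front faces flush with the rails. The lowest rung's underside is at z = 206 mm and rungs are spaced 295 mm apart (underside to underside).


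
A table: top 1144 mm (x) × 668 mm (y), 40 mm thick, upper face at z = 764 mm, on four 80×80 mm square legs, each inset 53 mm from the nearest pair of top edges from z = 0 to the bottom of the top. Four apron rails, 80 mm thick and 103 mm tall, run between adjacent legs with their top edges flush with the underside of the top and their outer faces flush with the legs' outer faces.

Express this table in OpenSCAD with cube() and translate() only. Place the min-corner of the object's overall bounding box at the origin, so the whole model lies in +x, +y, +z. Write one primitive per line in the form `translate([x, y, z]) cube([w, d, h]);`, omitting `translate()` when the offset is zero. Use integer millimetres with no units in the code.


translate([0, 0, 724]) cube([1144, 668, 40]);
translate([53, 53, 0]) cube([80, 80, 724]);
translate([1011, 53, 0]) cube([80, 80, 724]);
translate([53, 535, 0]) cube([80, 80, 724]);
translate([1011, 535, 0]) cube([80, 80, 724]);
translate([133, 53, 621]) cube([878, 80, 103]);
translate([133, 535, 621]) cube([878, 80, 103]);
translate([53, 133, 621]) cube([80, 402, 103]);
translate([1011, 133, 621]) cube([80, 402, 103]);


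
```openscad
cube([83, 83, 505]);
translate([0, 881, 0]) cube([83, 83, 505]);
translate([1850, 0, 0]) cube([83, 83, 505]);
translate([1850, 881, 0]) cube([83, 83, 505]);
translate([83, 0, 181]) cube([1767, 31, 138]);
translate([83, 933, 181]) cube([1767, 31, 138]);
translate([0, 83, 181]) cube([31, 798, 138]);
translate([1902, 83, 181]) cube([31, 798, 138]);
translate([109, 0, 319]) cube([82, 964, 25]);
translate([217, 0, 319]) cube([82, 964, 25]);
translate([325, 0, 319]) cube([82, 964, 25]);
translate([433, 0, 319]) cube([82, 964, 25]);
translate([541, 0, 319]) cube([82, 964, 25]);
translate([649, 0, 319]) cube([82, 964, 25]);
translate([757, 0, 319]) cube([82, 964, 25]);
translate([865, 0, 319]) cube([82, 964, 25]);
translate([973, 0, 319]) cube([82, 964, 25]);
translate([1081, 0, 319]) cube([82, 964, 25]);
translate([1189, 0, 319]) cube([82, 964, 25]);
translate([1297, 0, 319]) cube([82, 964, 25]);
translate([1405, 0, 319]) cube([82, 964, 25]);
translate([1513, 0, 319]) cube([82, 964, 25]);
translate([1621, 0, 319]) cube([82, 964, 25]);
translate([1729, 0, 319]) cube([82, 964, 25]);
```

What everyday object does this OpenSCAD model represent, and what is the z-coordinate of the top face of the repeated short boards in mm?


A bed frame. The slat-top height is 344 mm.

Four posts, four rails, and a row of slats — a bed frame. Slats sit on the rails at z = 181 + 138 = 319; with slat thickness 25, the top is 344 mm.


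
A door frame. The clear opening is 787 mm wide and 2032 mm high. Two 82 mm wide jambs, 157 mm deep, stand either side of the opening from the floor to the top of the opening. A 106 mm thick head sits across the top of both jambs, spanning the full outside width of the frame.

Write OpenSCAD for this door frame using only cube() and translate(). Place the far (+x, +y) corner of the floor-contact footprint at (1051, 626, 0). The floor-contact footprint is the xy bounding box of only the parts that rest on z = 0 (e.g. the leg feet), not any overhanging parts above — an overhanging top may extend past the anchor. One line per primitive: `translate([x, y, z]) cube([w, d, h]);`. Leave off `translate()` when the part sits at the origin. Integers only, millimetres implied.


translate([100, 469, 0]) cube([82, 157, 2032]);
translate([969, 469, 0]) cube([82, 157, 2032]);
translate([100, 469, 2032]) cube([951, 157, 106]);


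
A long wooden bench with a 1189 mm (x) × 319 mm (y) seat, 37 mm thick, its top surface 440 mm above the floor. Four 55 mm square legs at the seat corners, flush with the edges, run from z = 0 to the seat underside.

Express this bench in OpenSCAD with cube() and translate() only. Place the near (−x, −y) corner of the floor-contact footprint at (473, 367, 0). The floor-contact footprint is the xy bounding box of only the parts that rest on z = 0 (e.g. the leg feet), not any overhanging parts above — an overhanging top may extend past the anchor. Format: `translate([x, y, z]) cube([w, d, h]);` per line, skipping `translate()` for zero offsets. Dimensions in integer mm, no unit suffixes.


translate([473, 367, 403]) cube([1189, 319, 37]);
translate([473, 367, 0]) cube([55, 55, 403]);
translate([473, 631, 0]) cube([55, 55, 403]);
translate([1607, 367, 0]) cube([55, 55, 403]);
translate([1607, 631, 0]) cube([55, 55, 403]);


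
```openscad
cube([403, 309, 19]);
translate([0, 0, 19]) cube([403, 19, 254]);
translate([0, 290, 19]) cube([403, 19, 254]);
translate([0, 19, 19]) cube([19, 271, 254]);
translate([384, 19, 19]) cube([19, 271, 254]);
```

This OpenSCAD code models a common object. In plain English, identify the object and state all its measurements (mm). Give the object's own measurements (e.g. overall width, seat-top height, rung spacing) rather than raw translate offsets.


An open-topped rectangular box: outside dimensions 403×309×273 mm, with a uniform wall and base thickness of 19 mm. The base is a full 403×309 slab on the floor; four walls sit on top of the base. The front and back walls (the −y and +y sides) span the full width; the two side walls fit between them.


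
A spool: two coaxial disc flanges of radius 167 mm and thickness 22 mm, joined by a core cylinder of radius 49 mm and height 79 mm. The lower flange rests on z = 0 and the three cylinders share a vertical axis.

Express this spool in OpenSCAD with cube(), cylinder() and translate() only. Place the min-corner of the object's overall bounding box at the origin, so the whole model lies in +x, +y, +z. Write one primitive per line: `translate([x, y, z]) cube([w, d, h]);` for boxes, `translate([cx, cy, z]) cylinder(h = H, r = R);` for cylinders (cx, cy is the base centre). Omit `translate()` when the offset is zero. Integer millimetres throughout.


translate([167, 167, 0]) cylinder(h = 22, r = 167);
translate([167, 167, 22]) cylinder(h = 79, r = 49);
translate([167, 167, 101]) cylinder(h = 22, r = 167);


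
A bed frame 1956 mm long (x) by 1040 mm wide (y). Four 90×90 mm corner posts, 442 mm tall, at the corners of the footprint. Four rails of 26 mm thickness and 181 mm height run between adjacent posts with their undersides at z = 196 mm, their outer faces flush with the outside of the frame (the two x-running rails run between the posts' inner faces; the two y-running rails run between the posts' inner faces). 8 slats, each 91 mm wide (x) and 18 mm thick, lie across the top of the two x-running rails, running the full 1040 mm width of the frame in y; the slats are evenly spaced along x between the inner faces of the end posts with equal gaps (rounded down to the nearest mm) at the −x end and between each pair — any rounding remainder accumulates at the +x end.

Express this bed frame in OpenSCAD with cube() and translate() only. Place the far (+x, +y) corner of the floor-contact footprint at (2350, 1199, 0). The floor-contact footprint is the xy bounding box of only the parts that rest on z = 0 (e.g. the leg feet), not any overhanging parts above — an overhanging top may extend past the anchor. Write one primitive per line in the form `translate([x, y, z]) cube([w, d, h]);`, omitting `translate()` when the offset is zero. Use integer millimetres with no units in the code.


translate([394, 159, 0]) cube([90, 90, 442]);
translate([394, 1109, 0]) cube([90, 90, 442]);
translate([2260, 159, 0]) cube([90, 90, 442]);
translate([2260, 1109, 0]) cube([90, 90, 442]);
translate([484, 159, 196]) cube([1776, 26, 181]);
translate([484, 1173, 196]) cube([1776, 26, 181]);
translate([394, 249, 196]) cube([26, 860, 181]);
translate([2324, 249, 196]) cube([26, 860, 181]);
translate([600, 159, 377]) cube([91, 1040, 18]);
translate([807, 159, 377]) cube([91, 1040, 18]);
translate([1014, 159, 377]) cube([91, 1040, 18]);
translate([1221, 159, 377]) cube([91, 1040, 18]);
translate([1428, 159, 377]) cube([91, 1040, 18]);
translate([1635, 159, 377]) cube([91, 1040, 18]);
translate([1842, 159, 377]) cube([91, 1040, 18]);
translate([2049, 159, 377]) cube([91, 1040, 18]);


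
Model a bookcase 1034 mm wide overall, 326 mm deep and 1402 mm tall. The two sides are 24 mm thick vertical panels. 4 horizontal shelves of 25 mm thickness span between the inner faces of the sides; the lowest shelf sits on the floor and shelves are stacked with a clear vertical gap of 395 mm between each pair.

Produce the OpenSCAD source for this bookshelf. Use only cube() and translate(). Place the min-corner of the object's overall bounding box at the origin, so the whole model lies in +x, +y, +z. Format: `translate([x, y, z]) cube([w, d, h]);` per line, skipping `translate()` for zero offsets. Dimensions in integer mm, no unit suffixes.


cube([24, 326, 1402]);
translate([1010, 0, 0]) cube([24, 326, 1402]);
translate([24, 0, 0]) cube([986, 326, 25]);
translate([24, 0, 420]) cube([986, 326, 25]);
translate([24, 0, 840]) cube([986, 326, 25]);
translate([24, 0, 1260]) cube([986, 326, 25]);


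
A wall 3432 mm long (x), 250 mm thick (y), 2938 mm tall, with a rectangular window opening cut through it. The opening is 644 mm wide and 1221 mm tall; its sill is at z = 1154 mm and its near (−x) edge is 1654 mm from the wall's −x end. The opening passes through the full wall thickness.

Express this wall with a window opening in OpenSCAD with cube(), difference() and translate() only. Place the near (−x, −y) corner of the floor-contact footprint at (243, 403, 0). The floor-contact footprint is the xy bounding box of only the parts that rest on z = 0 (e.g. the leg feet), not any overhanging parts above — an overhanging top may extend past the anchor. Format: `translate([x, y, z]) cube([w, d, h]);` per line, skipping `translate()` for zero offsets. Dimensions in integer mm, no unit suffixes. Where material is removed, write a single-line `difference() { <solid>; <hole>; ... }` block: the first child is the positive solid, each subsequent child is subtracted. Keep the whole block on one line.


difference() { translate([243, 403, 0]) cube([3432, 250, 2938]); translate([1897, 403, 1154]) cube([644, 250, 1221]); }


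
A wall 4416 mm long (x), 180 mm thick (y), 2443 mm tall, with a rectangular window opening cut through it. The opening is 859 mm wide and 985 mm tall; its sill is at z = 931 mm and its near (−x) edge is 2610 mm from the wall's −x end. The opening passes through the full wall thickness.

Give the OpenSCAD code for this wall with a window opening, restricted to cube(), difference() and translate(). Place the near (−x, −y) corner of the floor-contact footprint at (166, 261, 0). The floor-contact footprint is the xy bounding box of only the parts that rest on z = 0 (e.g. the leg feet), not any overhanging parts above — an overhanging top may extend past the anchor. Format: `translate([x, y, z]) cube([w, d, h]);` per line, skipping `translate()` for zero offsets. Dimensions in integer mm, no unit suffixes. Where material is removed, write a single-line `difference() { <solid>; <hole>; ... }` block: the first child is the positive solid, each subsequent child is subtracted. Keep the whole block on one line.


difference() { translate([166, 261, 0]) cube([4416, 180, 2443]); translate([2776, 261, 931]) cube([859, 180, 985]); }


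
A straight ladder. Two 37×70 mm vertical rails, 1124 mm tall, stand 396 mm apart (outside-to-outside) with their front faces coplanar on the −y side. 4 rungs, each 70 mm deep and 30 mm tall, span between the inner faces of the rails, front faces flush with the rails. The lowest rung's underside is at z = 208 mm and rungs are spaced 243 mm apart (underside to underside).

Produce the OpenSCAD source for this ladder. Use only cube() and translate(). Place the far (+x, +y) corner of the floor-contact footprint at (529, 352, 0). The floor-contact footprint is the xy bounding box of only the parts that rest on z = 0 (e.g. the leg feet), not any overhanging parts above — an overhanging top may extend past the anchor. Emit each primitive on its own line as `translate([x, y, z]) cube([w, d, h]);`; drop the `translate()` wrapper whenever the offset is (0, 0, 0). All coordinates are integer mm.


// rung span = 396 - 2*37 = 322
// rung[k] z = 208 + k*243
translate([133, 282, 0]) cube([37, 70, 1124]);
translate([492, 282, 0]) cube([37, 70, 1124]);
translate([170, 282, 208]) cube([322, 70, 30]);
translate([170, 282, 451]) cube([322, 70, 30]);
translate([170, 282, 694]) cube([322, 70, 30]);
translate([170, 282, 937]) cube([322, 70, 30]);


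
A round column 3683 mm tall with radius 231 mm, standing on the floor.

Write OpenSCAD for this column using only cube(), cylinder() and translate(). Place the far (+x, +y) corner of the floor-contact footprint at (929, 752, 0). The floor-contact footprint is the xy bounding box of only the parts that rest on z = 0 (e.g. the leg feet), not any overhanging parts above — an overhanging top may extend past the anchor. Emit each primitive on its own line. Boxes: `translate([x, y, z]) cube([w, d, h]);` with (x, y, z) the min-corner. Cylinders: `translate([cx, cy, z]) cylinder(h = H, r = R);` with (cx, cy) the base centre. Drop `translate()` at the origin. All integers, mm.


translate([698, 521, 0]) cylinder(h = 3683, r = 231);


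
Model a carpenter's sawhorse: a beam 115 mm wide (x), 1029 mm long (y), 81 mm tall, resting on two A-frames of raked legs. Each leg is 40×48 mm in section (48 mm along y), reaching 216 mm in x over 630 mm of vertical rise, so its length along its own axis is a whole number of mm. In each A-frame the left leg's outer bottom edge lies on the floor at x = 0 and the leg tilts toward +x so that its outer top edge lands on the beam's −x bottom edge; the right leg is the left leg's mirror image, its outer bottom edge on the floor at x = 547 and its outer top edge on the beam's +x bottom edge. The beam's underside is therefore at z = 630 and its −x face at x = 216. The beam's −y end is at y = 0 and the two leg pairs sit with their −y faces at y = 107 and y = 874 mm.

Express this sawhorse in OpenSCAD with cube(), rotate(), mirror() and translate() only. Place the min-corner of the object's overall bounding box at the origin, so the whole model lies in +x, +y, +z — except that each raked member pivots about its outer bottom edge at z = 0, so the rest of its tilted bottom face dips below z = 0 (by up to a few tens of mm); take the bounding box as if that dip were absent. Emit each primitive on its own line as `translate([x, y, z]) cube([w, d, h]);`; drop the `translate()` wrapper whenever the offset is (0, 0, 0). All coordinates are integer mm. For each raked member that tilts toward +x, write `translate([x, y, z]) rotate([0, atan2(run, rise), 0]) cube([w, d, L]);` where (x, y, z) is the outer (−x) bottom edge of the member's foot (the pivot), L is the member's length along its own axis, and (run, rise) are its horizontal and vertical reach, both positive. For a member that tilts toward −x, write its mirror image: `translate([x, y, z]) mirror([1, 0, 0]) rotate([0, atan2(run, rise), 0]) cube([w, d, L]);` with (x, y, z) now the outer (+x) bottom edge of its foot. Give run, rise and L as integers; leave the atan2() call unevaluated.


// leg length = √(216² + 630²) = 666
// right-leg outer foot x = 2·216 + 115 = 547
// beam min-corner = (216, 0, 630)
translate([216, 0, 630]) cube([115, 1029, 81]);
translate([0, 107, 0]) rotate([0, atan2(216, 630), 0]) cube([40, 48, 666]);
translate([547, 107, 0]) mirror([1, 0, 0]) rotate([0, atan2(216, 630), 0]) cube([40, 48, 666]);
translate([0, 874, 0]) rotate([0, atan2(216, 630), 0]) cube([40, 48, 666]);
translate([547, 874, 0]) mirror([1, 0, 0]) rotate([0, atan2(216, 630), 0]) cube([40, 48, 666]);


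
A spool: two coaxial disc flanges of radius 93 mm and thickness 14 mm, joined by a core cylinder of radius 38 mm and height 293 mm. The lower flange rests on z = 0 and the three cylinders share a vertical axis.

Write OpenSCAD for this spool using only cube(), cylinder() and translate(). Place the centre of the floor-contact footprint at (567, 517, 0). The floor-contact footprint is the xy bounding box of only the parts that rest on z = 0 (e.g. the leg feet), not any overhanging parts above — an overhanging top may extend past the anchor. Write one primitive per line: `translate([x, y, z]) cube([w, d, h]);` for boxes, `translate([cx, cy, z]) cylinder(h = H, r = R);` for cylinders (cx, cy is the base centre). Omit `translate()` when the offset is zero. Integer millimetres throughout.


translate([567, 517, 0]) cylinder(h = 14, r = 93);
translate([567, 517, 14]) cylinder(h = 293, r = 38);
translate([567, 517, 307]) cylinder(h = 14, r = 93);


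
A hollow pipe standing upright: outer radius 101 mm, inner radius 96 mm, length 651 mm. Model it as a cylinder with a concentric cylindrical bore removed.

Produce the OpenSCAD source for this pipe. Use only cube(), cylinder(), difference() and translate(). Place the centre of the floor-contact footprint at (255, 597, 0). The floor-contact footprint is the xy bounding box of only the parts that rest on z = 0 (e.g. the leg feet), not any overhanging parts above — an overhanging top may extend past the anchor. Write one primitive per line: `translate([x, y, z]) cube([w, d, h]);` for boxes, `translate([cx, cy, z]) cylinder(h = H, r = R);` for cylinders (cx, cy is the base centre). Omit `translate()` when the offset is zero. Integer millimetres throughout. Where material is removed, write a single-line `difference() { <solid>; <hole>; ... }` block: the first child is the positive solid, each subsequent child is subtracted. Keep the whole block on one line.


difference() { translate([255, 597, 0]) cylinder(h = 651, r = 101); translate([255, 597, 0]) cylinder(h = 651, r = 96); }


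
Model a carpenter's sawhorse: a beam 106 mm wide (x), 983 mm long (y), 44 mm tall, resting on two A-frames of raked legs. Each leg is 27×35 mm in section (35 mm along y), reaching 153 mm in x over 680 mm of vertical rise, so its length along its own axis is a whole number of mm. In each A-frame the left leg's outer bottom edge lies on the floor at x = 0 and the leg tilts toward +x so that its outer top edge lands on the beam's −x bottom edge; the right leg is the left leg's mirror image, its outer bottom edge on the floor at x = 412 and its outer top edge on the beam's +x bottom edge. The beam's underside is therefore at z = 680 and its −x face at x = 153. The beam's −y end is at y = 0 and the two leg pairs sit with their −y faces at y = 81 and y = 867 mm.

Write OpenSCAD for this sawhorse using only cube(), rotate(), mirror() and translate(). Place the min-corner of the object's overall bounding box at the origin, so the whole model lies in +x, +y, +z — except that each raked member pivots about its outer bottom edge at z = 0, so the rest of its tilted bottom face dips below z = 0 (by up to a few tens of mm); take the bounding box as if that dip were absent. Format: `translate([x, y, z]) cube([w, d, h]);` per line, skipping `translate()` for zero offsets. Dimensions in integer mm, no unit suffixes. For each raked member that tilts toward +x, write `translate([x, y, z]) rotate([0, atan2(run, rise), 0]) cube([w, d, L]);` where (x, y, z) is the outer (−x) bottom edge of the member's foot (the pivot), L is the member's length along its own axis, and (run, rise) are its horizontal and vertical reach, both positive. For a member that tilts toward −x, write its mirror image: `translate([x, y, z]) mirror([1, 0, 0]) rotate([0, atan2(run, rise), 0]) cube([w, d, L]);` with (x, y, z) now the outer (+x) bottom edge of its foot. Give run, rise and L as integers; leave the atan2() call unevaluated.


translate([153, 0, 680]) cube([106, 983, 44]);
translate([0, 81, 0]) rotate([0, atan2(153, 680), 0]) cube([27, 35, 697]);
translate([412, 81, 0]) mirror([1, 0, 0]) rotate([0, atan2(153, 680), 0]) cube([27, 35, 697]);
translate([0, 867, 0]) rotate([0, atan2(153, 680), 0]) cube([27, 35, 697]);
translate([412, 867, 0]) mirror([1, 0, 0]) rotate([0, atan2(153, 680), 0]) cube([27, 35, 697]);


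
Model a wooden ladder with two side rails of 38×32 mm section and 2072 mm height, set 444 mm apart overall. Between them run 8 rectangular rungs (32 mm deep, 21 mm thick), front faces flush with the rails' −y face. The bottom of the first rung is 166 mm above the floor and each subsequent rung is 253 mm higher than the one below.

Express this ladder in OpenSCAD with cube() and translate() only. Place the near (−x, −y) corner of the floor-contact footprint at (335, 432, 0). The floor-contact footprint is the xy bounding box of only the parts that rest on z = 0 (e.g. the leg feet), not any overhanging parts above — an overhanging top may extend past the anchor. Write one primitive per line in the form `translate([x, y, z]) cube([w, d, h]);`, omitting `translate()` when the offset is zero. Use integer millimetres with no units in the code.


// rung span = 444 - 2*38 = 368
// rung[k] z = 166 + k*253
translate([335, 432, 0]) cube([38, 32, 2072]);
translate([741, 432, 0]) cube([38, 32, 2072]);
translate([373, 432, 166]) cube([368, 32, 21]);
translate([373, 432, 419]) cube([368, 32, 21]);
translate([373, 432, 672]) cube([368, 32, 21]);
translate([373, 432, 925]) cube([368, 32, 21]);
translate([373, 432, 1178]) cube([368, 32, 21]);
translate([373, 432, 1431]) cube([368, 32, 21]);
translate([373, 432, 1684]) cube([368, 32, 21]);
translate([373, 432, 1937]) cube([368, 32, 21]);


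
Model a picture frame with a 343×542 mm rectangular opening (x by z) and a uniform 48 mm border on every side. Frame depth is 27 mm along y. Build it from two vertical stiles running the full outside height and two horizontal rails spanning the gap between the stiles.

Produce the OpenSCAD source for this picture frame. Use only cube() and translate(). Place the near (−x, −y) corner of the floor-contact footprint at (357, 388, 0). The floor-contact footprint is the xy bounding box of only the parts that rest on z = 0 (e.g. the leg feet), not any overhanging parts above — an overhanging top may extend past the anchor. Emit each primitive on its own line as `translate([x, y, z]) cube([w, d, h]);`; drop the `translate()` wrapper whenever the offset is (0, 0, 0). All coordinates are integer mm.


translate([357, 388, 0]) cube([48, 27, 638]);
translate([748, 388, 0]) cube([48, 27, 638]);
translate([405, 388, 0]) cube([343, 27, 48]);
translate([405, 388, 590]) cube([343, 27, 48]);


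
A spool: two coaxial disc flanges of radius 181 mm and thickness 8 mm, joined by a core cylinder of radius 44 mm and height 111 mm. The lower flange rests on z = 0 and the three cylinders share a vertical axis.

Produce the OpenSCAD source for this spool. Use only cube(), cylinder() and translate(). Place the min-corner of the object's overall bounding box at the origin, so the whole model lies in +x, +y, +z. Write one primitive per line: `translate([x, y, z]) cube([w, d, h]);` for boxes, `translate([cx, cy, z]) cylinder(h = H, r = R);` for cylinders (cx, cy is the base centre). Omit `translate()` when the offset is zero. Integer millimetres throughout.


translate([181, 181, 0]) cylinder(h = 8, r = 181);
translate([181, 181, 8]) cylinder(h = 111, r = 44);
translate([181, 181, 119]) cylinder(h = 8, r = 181);


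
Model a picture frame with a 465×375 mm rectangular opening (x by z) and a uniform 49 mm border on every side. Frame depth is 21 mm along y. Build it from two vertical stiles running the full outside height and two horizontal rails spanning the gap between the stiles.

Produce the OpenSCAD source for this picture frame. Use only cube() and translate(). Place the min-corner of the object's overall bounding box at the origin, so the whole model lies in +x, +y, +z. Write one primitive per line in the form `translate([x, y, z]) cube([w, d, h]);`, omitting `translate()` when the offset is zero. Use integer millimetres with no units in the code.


cube([49, 21, 473]);
translate([514, 0, 0]) cube([49, 21, 473]);
translate([49, 0, 0]) cube([465, 21, 49]);
translate([49, 0, 424]) cube([465, 21, 49]);


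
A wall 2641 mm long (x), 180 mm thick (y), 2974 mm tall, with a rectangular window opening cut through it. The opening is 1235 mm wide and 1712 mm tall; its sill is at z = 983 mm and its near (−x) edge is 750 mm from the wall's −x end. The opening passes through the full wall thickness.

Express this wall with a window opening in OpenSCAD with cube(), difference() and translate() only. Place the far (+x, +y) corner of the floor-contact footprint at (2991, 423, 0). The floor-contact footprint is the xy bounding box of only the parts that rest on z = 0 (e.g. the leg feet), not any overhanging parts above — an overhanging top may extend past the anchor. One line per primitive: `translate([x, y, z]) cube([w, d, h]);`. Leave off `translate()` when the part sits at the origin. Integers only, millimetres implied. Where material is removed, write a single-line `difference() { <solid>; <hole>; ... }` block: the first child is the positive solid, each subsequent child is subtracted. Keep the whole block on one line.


difference() { translate([350, 243, 0]) cube([2641, 180, 2974]); translate([1100, 243, 983]) cube([1235, 180, 1712]); }


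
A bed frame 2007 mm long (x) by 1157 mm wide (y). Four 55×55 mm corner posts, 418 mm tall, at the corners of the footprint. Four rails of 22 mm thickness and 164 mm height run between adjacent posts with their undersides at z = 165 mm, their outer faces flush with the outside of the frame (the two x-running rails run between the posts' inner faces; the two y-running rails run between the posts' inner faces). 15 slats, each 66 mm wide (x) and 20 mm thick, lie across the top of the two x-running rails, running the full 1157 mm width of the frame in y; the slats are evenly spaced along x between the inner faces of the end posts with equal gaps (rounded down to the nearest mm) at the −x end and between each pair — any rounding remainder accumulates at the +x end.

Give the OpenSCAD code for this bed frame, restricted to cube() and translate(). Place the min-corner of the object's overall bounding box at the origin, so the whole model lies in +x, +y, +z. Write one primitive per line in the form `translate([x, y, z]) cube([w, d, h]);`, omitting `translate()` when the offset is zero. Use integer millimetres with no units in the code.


cube([55, 55, 418]);
translate([0, 1102, 0]) cube([55, 55, 418]);
translate([1952, 0, 0]) cube([55, 55, 418]);
translate([1952, 1102, 0]) cube([55, 55, 418]);
translate([55, 0, 165]) cube([1897, 22, 164]);
translate([55, 1135, 165]) cube([1897, 22, 164]);
translate([0, 55, 165]) cube([22, 1047, 164]);
translate([1985, 55, 165]) cube([22, 1047, 164]);
translate([111, 0, 329]) cube([66, 1157, 20]);
translate([233, 0, 329]) cube([66, 1157, 20]);
translate([355, 0, 329]) cube([66, 1157, 20]);
translate([477, 0, 329]) cube([66, 1157, 20]);
translate([599, 0, 329]) cube([66, 1157, 20]);
translate([721, 0, 329]) cube([66, 1157, 20]);
translate([843, 0, 329]) cube([66, 1157, 20]);
translate([965, 0, 329]) cube([66, 1157, 20]);
translate([1087, 0, 329]) cube([66, 1157, 20]);
translate([1209, 0, 329]) cube([66, 1157, 20]);
translate([1331, 0, 329]) cube([66, 1157, 20]);
translate([1453, 0, 329]) cube([66, 1157, 20]);
translate([1575, 0, 329]) cube([66, 1157, 20]);
translate([1697, 0, 329]) cube([66, 1157, 20]);
translate([1819, 0, 329]) cube([66, 1157, 20]);


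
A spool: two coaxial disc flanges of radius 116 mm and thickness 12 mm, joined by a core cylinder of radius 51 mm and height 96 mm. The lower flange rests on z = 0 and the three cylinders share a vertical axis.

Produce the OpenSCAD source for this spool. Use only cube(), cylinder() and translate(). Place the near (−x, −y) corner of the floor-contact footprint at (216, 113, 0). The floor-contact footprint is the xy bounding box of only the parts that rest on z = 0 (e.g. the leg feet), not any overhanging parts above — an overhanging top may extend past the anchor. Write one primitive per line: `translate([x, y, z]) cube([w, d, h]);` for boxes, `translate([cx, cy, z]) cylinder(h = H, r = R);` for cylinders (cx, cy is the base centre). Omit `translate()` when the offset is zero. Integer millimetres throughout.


translate([332, 229, 0]) cylinder(h = 12, r = 116);
translate([332, 229, 12]) cylinder(h = 96, r = 51);
translate([332, 229, 108]) cylinder(h = 12, r = 116);


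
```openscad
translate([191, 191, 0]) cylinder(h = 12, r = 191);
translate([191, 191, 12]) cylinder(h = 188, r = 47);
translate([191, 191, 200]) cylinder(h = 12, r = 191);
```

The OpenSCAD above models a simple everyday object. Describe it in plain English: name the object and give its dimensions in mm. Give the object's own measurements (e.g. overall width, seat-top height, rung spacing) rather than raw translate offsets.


A spool: two coaxial disc flanges of radius 191 mm and thickness 12 mm, joined by a core cylinder of radius 47 mm and height 188 mm. The lower flange rests on z = 0 and the three cylinders share a vertical axis.


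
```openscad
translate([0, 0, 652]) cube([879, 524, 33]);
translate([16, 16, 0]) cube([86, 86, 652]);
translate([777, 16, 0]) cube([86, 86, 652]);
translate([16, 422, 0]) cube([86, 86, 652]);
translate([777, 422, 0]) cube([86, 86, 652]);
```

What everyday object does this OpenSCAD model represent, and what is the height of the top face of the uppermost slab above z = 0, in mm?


A table. The table height is 685 mm.

A 879×524×33 slab sits at z = 652 on four 86 mm square posts — a table. The top surface is at 652 + 33 = 685 mm.


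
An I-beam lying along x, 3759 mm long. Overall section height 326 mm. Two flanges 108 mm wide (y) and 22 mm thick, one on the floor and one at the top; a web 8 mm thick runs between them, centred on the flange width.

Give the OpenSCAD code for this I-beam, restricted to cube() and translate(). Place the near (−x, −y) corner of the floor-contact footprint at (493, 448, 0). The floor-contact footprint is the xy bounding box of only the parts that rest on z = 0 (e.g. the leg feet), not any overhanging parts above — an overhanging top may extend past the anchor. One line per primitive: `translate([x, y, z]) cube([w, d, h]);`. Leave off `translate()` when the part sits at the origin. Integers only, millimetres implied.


translate([493, 448, 0]) cube([3759, 108, 22]);
translate([493, 498, 22]) cube([3759, 8, 282]);
translate([493, 448, 304]) cube([3759, 108, 22]);


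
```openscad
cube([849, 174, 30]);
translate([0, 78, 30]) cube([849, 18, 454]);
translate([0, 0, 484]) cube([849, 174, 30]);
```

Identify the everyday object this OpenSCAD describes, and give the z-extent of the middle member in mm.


An I-beam. The web height is 454 mm.

Two wide flanges with a thin centred web — an I-beam. Overall 514 mm minus two 30 mm flanges gives a web of 514 − 2·30 = 454 mm.


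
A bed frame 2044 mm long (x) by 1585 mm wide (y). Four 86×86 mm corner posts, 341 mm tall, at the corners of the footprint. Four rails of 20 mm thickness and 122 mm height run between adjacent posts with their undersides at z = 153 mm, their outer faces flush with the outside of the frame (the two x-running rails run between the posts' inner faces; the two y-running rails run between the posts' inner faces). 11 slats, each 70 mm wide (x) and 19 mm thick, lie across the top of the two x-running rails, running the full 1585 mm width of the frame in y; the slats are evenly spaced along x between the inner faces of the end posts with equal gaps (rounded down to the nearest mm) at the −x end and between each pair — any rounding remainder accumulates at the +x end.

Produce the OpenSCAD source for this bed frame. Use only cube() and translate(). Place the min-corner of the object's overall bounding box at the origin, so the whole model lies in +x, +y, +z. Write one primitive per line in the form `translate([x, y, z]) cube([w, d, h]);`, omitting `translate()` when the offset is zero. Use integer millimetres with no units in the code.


cube([86, 86, 341]);
translate([0, 1499, 0]) cube([86, 86, 341]);
translate([1958, 0, 0]) cube([86, 86, 341]);
translate([1958, 1499, 0]) cube([86, 86, 341]);
translate([86, 0, 153]) cube([1872, 20, 122]);
translate([86, 1565, 153]) cube([1872, 20, 122]);
translate([0, 86, 153]) cube([20, 1413, 122]);
translate([2024, 86, 153]) cube([20, 1413, 122]);
translate([177, 0, 275]) cube([70, 1585, 19]);
translate([338, 0, 275]) cube([70, 1585, 19]);
translate([499, 0, 275]) cube([70, 1585, 19]);
translate([660, 0, 275]) cube([70, 1585, 19]);
translate([821, 0, 275]) cube([70, 1585, 19]);
translate([982, 0, 275]) cube([70, 1585, 19]);
translate([1143, 0, 275]) cube([70, 1585, 19]);
translate([1304, 0, 275]) cube([70, 1585, 19]);
translate([1465, 0, 275]) cube([70, 1585, 19]);
translate([1626, 0, 275]) cube([70, 1585, 19]);
translate([1787, 0, 275]) cube([70, 1585, 19]);


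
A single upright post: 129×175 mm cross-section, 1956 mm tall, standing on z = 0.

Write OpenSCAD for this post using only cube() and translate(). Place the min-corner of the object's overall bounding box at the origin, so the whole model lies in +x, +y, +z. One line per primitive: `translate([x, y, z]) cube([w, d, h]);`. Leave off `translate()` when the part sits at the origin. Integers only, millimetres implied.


cube([129, 175, 1956]);


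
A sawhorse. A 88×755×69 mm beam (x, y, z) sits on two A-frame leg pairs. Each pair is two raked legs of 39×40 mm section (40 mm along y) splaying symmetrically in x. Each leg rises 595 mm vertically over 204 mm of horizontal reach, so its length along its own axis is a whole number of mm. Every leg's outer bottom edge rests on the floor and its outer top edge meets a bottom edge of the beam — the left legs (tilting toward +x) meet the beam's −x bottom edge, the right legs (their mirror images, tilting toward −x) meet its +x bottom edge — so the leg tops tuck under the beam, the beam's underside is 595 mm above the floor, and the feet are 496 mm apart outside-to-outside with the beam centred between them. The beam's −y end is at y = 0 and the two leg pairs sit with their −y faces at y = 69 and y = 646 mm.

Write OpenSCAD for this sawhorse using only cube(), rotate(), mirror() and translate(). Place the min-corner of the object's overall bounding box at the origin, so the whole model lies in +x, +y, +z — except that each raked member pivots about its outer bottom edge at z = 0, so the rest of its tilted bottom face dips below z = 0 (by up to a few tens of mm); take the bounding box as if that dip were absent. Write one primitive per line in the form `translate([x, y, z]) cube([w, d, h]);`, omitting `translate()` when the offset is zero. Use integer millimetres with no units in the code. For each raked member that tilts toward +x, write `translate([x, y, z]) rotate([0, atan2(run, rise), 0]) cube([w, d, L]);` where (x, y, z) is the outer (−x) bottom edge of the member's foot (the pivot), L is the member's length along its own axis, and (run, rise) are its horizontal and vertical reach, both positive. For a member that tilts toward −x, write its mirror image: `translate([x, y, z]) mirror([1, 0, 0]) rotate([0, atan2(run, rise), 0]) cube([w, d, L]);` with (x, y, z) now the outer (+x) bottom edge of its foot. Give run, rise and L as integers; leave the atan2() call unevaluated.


// leg length = √(204² + 595²) = 629
// right-leg outer foot x = 2·204 + 88 = 496
// beam min-corner = (204, 0, 595)
translate([204, 0, 595]) cube([88, 755, 69]);
translate([0, 69, 0]) rotate([0, atan2(204, 595), 0]) cube([39, 40, 629]);
translate([496, 69, 0]) mirror([1, 0, 0]) rotate([0, atan2(204, 595), 0]) cube([39, 40, 629]);
translate([0, 646, 0]) rotate([0, atan2(204, 595), 0]) cube([39, 40, 629]);
translate([496, 646, 0]) mirror([1, 0, 0]) rotate([0, atan2(204, 595), 0]) cube([39, 40, 629]);
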